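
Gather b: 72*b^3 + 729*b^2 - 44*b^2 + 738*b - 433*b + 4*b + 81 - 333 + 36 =72*b^3 + 685*b^2 + 309*b - 216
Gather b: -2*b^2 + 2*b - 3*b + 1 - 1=-2*b^2 - b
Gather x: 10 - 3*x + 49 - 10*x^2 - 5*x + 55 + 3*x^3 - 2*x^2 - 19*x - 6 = 3*x^3 - 12*x^2 - 27*x + 108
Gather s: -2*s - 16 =-2*s - 16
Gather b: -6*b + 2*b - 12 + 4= -4*b - 8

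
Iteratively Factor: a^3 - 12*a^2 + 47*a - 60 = (a - 3)*(a^2 - 9*a + 20) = (a - 4)*(a - 3)*(a - 5)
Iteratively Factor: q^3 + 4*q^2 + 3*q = (q + 1)*(q^2 + 3*q) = q*(q + 1)*(q + 3)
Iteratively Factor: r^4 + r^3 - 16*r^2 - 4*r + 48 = (r - 2)*(r^3 + 3*r^2 - 10*r - 24) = (r - 2)*(r + 2)*(r^2 + r - 12) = (r - 3)*(r - 2)*(r + 2)*(r + 4)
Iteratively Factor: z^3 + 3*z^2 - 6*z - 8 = (z - 2)*(z^2 + 5*z + 4) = (z - 2)*(z + 1)*(z + 4)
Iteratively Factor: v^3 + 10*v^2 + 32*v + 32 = (v + 4)*(v^2 + 6*v + 8) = (v + 2)*(v + 4)*(v + 4)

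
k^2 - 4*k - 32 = (k - 8)*(k + 4)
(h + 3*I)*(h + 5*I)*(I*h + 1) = I*h^3 - 7*h^2 - 7*I*h - 15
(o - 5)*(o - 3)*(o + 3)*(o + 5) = o^4 - 34*o^2 + 225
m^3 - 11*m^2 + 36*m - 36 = (m - 6)*(m - 3)*(m - 2)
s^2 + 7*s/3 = s*(s + 7/3)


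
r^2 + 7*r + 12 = (r + 3)*(r + 4)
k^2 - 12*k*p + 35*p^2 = (k - 7*p)*(k - 5*p)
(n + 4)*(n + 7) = n^2 + 11*n + 28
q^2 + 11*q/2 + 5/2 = (q + 1/2)*(q + 5)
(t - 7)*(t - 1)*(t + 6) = t^3 - 2*t^2 - 41*t + 42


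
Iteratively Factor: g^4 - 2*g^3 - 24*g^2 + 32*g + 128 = (g - 4)*(g^3 + 2*g^2 - 16*g - 32) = (g - 4)*(g + 4)*(g^2 - 2*g - 8) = (g - 4)^2*(g + 4)*(g + 2)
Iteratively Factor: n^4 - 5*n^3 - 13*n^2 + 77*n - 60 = (n - 5)*(n^3 - 13*n + 12) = (n - 5)*(n - 1)*(n^2 + n - 12) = (n - 5)*(n - 3)*(n - 1)*(n + 4)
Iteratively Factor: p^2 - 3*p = (p)*(p - 3)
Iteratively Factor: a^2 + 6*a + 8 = (a + 2)*(a + 4)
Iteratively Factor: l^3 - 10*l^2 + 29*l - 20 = (l - 5)*(l^2 - 5*l + 4) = (l - 5)*(l - 4)*(l - 1)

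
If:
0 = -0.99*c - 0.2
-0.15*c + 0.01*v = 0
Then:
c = -0.20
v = -3.03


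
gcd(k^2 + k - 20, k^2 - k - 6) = 1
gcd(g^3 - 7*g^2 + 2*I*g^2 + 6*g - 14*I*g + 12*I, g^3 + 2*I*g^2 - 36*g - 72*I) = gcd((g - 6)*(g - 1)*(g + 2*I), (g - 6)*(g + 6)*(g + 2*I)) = g^2 + g*(-6 + 2*I) - 12*I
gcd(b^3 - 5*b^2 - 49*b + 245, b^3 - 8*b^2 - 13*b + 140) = b^2 - 12*b + 35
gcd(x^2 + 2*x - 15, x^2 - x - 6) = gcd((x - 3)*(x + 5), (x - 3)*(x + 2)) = x - 3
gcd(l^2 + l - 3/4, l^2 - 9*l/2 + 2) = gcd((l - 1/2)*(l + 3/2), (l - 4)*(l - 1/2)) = l - 1/2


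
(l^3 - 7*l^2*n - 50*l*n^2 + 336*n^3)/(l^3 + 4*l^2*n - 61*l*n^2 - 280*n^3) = (l - 6*n)/(l + 5*n)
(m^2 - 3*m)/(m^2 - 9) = m/(m + 3)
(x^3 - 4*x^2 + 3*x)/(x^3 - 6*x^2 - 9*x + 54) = x*(x - 1)/(x^2 - 3*x - 18)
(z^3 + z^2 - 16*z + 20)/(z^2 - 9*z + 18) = (z^3 + z^2 - 16*z + 20)/(z^2 - 9*z + 18)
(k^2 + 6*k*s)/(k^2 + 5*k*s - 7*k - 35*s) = k*(k + 6*s)/(k^2 + 5*k*s - 7*k - 35*s)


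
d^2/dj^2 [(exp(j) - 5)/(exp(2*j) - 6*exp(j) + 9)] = (exp(2*j) - 8*exp(j) - 21)*exp(j)/(exp(4*j) - 12*exp(3*j) + 54*exp(2*j) - 108*exp(j) + 81)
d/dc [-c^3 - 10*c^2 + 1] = c*(-3*c - 20)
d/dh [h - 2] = 1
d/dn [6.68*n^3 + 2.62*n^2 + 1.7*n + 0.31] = 20.04*n^2 + 5.24*n + 1.7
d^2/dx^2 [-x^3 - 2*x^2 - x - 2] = -6*x - 4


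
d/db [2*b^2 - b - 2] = 4*b - 1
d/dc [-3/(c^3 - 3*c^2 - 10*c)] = 3*(3*c^2 - 6*c - 10)/(c^2*(-c^2 + 3*c + 10)^2)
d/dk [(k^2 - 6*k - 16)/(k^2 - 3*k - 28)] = 3*(k^2 - 8*k + 40)/(k^4 - 6*k^3 - 47*k^2 + 168*k + 784)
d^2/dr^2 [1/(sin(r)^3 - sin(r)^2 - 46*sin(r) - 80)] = (9*sin(r)^6 - 11*sin(r)^5 - 100*sin(r)^4 + 874*sin(r)^3 + 2066*sin(r)^2 - 4436*sin(r) - 4072)/(-sin(r)^3 + sin(r)^2 + 46*sin(r) + 80)^3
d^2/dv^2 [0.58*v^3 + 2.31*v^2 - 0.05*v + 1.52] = 3.48*v + 4.62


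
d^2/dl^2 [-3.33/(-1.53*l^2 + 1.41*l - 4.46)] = (-15.590394*l^2 + 14.367618*l + 3.33*(3.06*l - 1.41)*(6.12*l - 2.82) - 45.446508)/(1.53*l^2 - 1.41*l + 4.46)^3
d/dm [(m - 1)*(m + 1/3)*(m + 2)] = 3*m^2 + 8*m/3 - 5/3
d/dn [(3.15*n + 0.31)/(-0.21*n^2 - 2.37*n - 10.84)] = (0.6615*n^2 + 0.1302*n - 33.4113)/(0.0441*n^4 + 0.9954*n^3 + 10.1697*n^2 + 51.3816*n + 117.5056)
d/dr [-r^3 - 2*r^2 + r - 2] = -3*r^2 - 4*r + 1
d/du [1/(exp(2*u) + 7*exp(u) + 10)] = (-2*exp(u) - 7)*exp(u)/(exp(2*u) + 7*exp(u) + 10)^2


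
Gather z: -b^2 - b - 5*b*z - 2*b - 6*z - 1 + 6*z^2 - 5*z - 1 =-b^2 - 3*b + 6*z^2 + z*(-5*b - 11) - 2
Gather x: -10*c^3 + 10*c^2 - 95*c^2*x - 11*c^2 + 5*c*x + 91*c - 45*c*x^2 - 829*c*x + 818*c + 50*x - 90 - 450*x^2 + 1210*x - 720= -10*c^3 - c^2 + 909*c + x^2*(-45*c - 450) + x*(-95*c^2 - 824*c + 1260) - 810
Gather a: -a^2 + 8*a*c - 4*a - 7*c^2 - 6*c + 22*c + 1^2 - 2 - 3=-a^2 + a*(8*c - 4) - 7*c^2 + 16*c - 4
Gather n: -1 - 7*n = -7*n - 1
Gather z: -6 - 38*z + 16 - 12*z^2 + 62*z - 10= -12*z^2 + 24*z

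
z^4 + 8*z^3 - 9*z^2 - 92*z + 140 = (z - 2)^2*(z + 5)*(z + 7)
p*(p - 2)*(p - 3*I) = p^3 - 2*p^2 - 3*I*p^2 + 6*I*p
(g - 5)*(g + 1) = g^2 - 4*g - 5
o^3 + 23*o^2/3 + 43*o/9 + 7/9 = (o + 1/3)^2*(o + 7)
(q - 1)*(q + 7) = q^2 + 6*q - 7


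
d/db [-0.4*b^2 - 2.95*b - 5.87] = -0.8*b - 2.95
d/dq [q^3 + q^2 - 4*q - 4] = 3*q^2 + 2*q - 4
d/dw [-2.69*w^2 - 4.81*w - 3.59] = -5.38*w - 4.81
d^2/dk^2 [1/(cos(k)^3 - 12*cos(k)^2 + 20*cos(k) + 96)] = ((83*cos(k) - 96*cos(2*k) + 9*cos(3*k))*(cos(k)^3 - 12*cos(k)^2 + 20*cos(k) + 96)/4 + 2*(3*cos(k)^2 - 24*cos(k) + 20)^2*sin(k)^2)/(cos(k)^3 - 12*cos(k)^2 + 20*cos(k) + 96)^3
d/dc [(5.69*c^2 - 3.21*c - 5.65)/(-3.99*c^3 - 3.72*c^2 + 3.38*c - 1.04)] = (22.7031*c^4 - 25.6158*c^3 - 60.3395*c^2 - 53.8712*c + 22.4354)/(15.9201*c^6 + 29.6856*c^5 - 13.134*c^4 - 16.848*c^3 + 19.162*c^2 - 7.0304*c + 1.0816)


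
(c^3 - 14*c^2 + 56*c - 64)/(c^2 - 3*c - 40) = (c^2 - 6*c + 8)/(c + 5)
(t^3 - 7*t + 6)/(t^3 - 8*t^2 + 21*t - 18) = (t^2 + 2*t - 3)/(t^2 - 6*t + 9)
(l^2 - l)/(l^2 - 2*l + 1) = l/(l - 1)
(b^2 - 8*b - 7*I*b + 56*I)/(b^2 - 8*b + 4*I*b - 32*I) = (b - 7*I)/(b + 4*I)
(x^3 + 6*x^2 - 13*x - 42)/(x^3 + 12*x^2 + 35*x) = (x^2 - x - 6)/(x*(x + 5))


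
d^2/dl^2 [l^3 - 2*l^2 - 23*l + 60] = 6*l - 4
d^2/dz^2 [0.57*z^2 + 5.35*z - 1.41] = 1.14000000000000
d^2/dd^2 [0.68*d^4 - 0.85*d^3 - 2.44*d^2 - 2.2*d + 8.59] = 8.16*d^2 - 5.1*d - 4.88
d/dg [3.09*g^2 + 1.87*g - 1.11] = 6.18*g + 1.87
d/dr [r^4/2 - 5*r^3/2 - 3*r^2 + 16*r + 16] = 2*r^3 - 15*r^2/2 - 6*r + 16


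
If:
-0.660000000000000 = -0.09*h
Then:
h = 7.33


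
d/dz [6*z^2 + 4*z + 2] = 12*z + 4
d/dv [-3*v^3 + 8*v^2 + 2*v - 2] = -9*v^2 + 16*v + 2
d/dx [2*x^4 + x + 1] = 8*x^3 + 1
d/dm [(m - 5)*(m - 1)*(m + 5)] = 3*m^2 - 2*m - 25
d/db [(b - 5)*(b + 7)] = 2*b + 2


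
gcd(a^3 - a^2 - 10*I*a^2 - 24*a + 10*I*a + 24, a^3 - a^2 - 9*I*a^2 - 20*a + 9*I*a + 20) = a^2 + a*(-1 - 4*I) + 4*I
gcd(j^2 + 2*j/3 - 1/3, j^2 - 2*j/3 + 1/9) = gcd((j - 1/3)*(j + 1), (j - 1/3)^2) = j - 1/3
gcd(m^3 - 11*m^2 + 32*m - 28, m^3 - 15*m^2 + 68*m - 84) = m^2 - 9*m + 14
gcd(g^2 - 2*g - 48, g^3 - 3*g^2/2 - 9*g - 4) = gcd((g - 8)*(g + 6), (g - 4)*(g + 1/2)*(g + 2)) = 1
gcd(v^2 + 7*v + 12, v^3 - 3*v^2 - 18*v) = v + 3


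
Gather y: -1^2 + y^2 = y^2 - 1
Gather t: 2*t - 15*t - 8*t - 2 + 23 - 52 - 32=-21*t - 63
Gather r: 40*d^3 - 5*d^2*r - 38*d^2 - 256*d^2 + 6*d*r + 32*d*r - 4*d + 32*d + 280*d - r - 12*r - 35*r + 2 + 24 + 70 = 40*d^3 - 294*d^2 + 308*d + r*(-5*d^2 + 38*d - 48) + 96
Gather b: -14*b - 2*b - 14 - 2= -16*b - 16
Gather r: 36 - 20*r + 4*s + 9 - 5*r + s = -25*r + 5*s + 45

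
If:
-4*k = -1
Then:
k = 1/4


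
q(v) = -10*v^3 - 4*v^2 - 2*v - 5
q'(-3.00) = -248.00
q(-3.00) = 235.00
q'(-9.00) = -2360.00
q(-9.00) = 6979.00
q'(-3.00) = -248.00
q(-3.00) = 235.00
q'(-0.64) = -9.17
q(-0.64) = -2.74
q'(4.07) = -531.51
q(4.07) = -753.59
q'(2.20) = -164.80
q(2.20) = -135.24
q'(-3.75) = -393.88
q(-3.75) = 473.59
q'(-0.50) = -5.50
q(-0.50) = -3.75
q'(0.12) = -3.39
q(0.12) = -5.31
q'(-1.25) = -38.88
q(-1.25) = 10.78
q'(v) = -30*v^2 - 8*v - 2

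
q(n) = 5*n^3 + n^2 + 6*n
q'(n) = 15*n^2 + 2*n + 6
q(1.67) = 36.10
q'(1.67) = 51.17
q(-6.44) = -1332.62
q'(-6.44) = 615.22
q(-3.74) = -270.02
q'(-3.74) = 208.33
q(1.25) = 18.83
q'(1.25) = 31.94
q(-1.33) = -17.97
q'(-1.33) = 29.87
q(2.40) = 89.28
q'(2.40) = 97.20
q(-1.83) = -38.27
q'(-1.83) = 52.57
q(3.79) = 309.30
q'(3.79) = 229.04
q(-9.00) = -3618.00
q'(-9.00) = 1203.00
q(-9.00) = -3618.00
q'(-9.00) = 1203.00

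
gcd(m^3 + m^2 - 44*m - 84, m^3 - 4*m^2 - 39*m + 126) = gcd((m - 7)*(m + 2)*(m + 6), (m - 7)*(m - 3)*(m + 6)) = m^2 - m - 42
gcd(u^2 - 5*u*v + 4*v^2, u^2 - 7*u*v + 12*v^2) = u - 4*v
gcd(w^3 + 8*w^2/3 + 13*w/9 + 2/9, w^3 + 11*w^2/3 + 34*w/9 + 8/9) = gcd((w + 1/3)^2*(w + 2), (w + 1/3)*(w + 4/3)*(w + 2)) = w^2 + 7*w/3 + 2/3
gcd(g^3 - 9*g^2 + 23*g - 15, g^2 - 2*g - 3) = g - 3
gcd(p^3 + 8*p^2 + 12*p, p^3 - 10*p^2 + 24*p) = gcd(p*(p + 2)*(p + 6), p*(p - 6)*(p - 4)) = p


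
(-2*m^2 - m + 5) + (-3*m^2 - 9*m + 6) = -5*m^2 - 10*m + 11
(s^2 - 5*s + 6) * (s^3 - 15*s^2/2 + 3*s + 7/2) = s^5 - 25*s^4/2 + 93*s^3/2 - 113*s^2/2 + s/2 + 21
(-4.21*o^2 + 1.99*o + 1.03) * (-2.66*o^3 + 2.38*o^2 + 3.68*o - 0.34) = 11.1986*o^5 - 15.3132*o^4 - 13.4964*o^3 + 11.206*o^2 + 3.1138*o - 0.3502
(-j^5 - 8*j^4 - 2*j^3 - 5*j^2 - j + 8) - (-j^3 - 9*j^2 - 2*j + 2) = -j^5 - 8*j^4 - j^3 + 4*j^2 + j + 6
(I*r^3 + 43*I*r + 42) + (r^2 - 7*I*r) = I*r^3 + r^2 + 36*I*r + 42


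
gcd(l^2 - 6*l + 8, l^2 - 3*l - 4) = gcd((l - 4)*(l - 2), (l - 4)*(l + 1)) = l - 4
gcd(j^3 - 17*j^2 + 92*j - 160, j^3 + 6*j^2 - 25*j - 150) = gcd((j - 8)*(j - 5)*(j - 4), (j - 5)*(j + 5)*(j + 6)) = j - 5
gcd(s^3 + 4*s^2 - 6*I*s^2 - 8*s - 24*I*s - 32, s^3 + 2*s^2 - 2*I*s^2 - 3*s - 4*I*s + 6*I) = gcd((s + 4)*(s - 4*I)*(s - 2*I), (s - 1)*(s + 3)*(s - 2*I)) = s - 2*I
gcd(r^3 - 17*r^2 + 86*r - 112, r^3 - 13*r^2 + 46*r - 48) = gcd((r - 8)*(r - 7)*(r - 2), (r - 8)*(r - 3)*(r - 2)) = r^2 - 10*r + 16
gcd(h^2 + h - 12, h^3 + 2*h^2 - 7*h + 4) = h + 4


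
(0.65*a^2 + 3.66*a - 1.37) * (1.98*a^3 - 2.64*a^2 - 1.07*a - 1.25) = 1.287*a^5 + 5.5308*a^4 - 13.0705*a^3 - 1.1119*a^2 - 3.1091*a + 1.7125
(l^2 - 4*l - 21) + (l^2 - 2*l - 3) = 2*l^2 - 6*l - 24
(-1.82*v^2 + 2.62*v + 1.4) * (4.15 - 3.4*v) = 6.188*v^3 - 16.461*v^2 + 6.113*v + 5.81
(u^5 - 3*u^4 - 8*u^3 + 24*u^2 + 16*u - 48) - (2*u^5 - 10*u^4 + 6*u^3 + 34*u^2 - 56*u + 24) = -u^5 + 7*u^4 - 14*u^3 - 10*u^2 + 72*u - 72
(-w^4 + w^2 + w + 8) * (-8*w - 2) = 8*w^5 + 2*w^4 - 8*w^3 - 10*w^2 - 66*w - 16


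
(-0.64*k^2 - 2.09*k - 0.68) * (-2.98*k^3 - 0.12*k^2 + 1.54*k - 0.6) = 1.9072*k^5 + 6.305*k^4 + 1.2916*k^3 - 2.753*k^2 + 0.2068*k + 0.408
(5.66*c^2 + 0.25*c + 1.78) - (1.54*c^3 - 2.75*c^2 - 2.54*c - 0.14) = -1.54*c^3 + 8.41*c^2 + 2.79*c + 1.92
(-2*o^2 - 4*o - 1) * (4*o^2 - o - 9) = -8*o^4 - 14*o^3 + 18*o^2 + 37*o + 9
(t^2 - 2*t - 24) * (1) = t^2 - 2*t - 24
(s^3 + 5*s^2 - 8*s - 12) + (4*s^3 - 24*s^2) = 5*s^3 - 19*s^2 - 8*s - 12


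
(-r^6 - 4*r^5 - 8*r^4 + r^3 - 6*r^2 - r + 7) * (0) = 0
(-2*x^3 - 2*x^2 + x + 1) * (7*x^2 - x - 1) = -14*x^5 - 12*x^4 + 11*x^3 + 8*x^2 - 2*x - 1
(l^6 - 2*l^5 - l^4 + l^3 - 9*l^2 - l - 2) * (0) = 0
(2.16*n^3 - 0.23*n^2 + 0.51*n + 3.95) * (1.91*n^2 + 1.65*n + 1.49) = 4.1256*n^5 + 3.1247*n^4 + 3.813*n^3 + 8.0433*n^2 + 7.2774*n + 5.8855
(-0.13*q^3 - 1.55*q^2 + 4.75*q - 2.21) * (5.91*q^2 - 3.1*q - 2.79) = -0.7683*q^5 - 8.7575*q^4 + 33.2402*q^3 - 23.4616*q^2 - 6.4015*q + 6.1659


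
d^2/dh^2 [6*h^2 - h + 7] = 12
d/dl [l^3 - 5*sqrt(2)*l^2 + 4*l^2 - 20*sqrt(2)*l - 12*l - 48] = 3*l^2 - 10*sqrt(2)*l + 8*l - 20*sqrt(2) - 12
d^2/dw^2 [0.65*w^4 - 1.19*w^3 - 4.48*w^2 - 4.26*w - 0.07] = 7.8*w^2 - 7.14*w - 8.96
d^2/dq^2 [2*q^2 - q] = 4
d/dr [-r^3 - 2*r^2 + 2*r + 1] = -3*r^2 - 4*r + 2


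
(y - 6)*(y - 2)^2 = y^3 - 10*y^2 + 28*y - 24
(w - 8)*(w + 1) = w^2 - 7*w - 8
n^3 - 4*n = n*(n - 2)*(n + 2)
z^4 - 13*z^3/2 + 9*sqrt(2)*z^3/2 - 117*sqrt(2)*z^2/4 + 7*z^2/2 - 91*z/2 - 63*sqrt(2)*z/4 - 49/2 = (z - 7)*(z + 1/2)*(z + sqrt(2))*(z + 7*sqrt(2)/2)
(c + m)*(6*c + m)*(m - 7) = 6*c^2*m - 42*c^2 + 7*c*m^2 - 49*c*m + m^3 - 7*m^2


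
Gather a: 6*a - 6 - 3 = 6*a - 9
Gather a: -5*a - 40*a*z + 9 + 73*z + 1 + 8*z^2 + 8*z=a*(-40*z - 5) + 8*z^2 + 81*z + 10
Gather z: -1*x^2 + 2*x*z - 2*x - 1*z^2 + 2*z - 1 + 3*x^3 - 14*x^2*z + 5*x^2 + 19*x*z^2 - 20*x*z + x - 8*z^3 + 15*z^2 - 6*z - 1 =3*x^3 + 4*x^2 - x - 8*z^3 + z^2*(19*x + 14) + z*(-14*x^2 - 18*x - 4) - 2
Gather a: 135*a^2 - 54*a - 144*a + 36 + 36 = 135*a^2 - 198*a + 72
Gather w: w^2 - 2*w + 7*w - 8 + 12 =w^2 + 5*w + 4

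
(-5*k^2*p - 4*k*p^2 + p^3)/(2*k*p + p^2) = (-5*k^2 - 4*k*p + p^2)/(2*k + p)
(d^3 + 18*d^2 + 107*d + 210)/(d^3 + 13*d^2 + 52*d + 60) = (d + 7)/(d + 2)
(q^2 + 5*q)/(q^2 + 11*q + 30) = q/(q + 6)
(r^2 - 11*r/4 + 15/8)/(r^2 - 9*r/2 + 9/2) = (r - 5/4)/(r - 3)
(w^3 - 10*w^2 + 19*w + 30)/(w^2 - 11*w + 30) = w + 1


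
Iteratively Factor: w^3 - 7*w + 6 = (w - 2)*(w^2 + 2*w - 3) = (w - 2)*(w - 1)*(w + 3)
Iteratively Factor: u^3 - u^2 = (u)*(u^2 - u) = u^2*(u - 1)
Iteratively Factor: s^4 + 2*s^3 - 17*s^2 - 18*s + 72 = (s - 2)*(s^3 + 4*s^2 - 9*s - 36) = (s - 3)*(s - 2)*(s^2 + 7*s + 12) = (s - 3)*(s - 2)*(s + 3)*(s + 4)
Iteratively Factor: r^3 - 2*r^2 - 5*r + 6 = (r - 3)*(r^2 + r - 2) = (r - 3)*(r - 1)*(r + 2)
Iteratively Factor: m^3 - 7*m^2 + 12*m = (m - 3)*(m^2 - 4*m) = m*(m - 3)*(m - 4)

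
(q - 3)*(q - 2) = q^2 - 5*q + 6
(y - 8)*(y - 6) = y^2 - 14*y + 48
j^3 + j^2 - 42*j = j*(j - 6)*(j + 7)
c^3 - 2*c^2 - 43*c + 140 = (c - 5)*(c - 4)*(c + 7)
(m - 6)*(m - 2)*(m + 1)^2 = m^4 - 6*m^3 - 3*m^2 + 16*m + 12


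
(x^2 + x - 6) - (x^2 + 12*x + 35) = -11*x - 41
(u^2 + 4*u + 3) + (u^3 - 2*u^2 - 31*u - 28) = u^3 - u^2 - 27*u - 25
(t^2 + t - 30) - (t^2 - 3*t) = 4*t - 30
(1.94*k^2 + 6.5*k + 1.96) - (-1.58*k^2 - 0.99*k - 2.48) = 3.52*k^2 + 7.49*k + 4.44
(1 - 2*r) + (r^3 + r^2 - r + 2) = r^3 + r^2 - 3*r + 3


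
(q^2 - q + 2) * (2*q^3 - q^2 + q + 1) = 2*q^5 - 3*q^4 + 6*q^3 - 2*q^2 + q + 2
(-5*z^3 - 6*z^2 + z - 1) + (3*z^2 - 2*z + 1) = -5*z^3 - 3*z^2 - z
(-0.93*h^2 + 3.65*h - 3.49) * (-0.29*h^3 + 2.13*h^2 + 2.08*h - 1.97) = 0.2697*h^5 - 3.0394*h^4 + 6.8522*h^3 + 1.9904*h^2 - 14.4497*h + 6.8753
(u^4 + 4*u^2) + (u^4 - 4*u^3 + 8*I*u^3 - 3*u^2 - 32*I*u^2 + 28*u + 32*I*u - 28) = 2*u^4 - 4*u^3 + 8*I*u^3 + u^2 - 32*I*u^2 + 28*u + 32*I*u - 28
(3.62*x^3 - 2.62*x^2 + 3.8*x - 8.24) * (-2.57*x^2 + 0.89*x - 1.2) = -9.3034*x^5 + 9.9552*x^4 - 16.4418*x^3 + 27.7028*x^2 - 11.8936*x + 9.888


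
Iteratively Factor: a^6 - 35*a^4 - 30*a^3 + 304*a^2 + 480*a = (a + 3)*(a^5 - 3*a^4 - 26*a^3 + 48*a^2 + 160*a) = (a - 5)*(a + 3)*(a^4 + 2*a^3 - 16*a^2 - 32*a) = (a - 5)*(a + 3)*(a + 4)*(a^3 - 2*a^2 - 8*a) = (a - 5)*(a + 2)*(a + 3)*(a + 4)*(a^2 - 4*a) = (a - 5)*(a - 4)*(a + 2)*(a + 3)*(a + 4)*(a)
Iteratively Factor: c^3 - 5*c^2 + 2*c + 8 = (c + 1)*(c^2 - 6*c + 8) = (c - 4)*(c + 1)*(c - 2)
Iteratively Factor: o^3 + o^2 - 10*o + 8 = (o - 1)*(o^2 + 2*o - 8) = (o - 2)*(o - 1)*(o + 4)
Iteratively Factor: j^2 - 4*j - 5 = (j + 1)*(j - 5)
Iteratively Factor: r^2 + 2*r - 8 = (r + 4)*(r - 2)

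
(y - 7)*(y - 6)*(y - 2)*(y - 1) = y^4 - 16*y^3 + 83*y^2 - 152*y + 84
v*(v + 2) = v^2 + 2*v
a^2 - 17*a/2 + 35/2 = (a - 5)*(a - 7/2)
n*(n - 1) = n^2 - n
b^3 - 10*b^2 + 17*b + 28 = (b - 7)*(b - 4)*(b + 1)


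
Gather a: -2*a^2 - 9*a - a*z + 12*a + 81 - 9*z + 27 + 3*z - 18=-2*a^2 + a*(3 - z) - 6*z + 90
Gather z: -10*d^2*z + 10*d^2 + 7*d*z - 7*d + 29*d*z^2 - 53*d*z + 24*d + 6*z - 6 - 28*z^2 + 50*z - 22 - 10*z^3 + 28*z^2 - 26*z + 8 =10*d^2 + 29*d*z^2 + 17*d - 10*z^3 + z*(-10*d^2 - 46*d + 30) - 20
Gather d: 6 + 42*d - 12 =42*d - 6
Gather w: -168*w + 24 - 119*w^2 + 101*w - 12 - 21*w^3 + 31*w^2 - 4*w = -21*w^3 - 88*w^2 - 71*w + 12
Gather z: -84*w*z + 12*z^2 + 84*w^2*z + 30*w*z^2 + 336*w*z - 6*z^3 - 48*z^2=-6*z^3 + z^2*(30*w - 36) + z*(84*w^2 + 252*w)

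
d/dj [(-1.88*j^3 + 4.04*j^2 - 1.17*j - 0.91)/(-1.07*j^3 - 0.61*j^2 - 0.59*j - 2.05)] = (5.4696*j^4 - 0.2854*j^3 + 5.5436*j^2 - 17.6742*j + 1.8616)/(1.1449*j^6 + 1.3054*j^5 + 1.6347*j^4 + 5.1068*j^3 + 2.8491*j^2 + 2.419*j + 4.2025)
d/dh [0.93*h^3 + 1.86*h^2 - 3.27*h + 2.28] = 2.79*h^2 + 3.72*h - 3.27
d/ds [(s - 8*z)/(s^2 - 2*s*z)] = (s*(s - 2*z) - 2*(s - 8*z)*(s - z))/(s^2*(s - 2*z)^2)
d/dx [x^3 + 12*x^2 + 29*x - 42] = 3*x^2 + 24*x + 29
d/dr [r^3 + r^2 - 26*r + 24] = 3*r^2 + 2*r - 26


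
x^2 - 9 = (x - 3)*(x + 3)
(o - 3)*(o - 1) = o^2 - 4*o + 3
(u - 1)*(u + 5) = u^2 + 4*u - 5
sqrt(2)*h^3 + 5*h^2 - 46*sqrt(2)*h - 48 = (h - 4*sqrt(2))*(h + 6*sqrt(2))*(sqrt(2)*h + 1)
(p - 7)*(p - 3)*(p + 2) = p^3 - 8*p^2 + p + 42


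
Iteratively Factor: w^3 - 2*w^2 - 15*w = (w)*(w^2 - 2*w - 15) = w*(w + 3)*(w - 5)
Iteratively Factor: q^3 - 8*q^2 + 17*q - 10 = (q - 1)*(q^2 - 7*q + 10) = (q - 2)*(q - 1)*(q - 5)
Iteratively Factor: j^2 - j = (j)*(j - 1)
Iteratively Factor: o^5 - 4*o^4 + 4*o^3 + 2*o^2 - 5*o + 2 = (o + 1)*(o^4 - 5*o^3 + 9*o^2 - 7*o + 2) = (o - 1)*(o + 1)*(o^3 - 4*o^2 + 5*o - 2) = (o - 1)^2*(o + 1)*(o^2 - 3*o + 2) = (o - 2)*(o - 1)^2*(o + 1)*(o - 1)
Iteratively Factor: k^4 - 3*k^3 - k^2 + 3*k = (k - 3)*(k^3 - k) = (k - 3)*(k + 1)*(k^2 - k) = (k - 3)*(k - 1)*(k + 1)*(k)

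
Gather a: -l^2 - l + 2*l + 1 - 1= -l^2 + l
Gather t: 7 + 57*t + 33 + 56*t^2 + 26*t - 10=56*t^2 + 83*t + 30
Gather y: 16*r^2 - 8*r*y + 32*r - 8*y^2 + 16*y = 16*r^2 + 32*r - 8*y^2 + y*(16 - 8*r)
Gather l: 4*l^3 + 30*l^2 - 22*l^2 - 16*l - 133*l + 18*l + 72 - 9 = 4*l^3 + 8*l^2 - 131*l + 63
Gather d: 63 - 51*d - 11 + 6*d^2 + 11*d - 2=6*d^2 - 40*d + 50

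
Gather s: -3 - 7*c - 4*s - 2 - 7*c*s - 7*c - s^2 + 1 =-14*c - s^2 + s*(-7*c - 4) - 4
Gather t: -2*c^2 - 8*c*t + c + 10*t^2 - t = -2*c^2 + c + 10*t^2 + t*(-8*c - 1)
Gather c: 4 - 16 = -12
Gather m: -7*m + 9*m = 2*m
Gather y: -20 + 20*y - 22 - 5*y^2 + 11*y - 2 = -5*y^2 + 31*y - 44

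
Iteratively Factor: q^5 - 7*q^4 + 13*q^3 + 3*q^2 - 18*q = (q - 3)*(q^4 - 4*q^3 + q^2 + 6*q) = (q - 3)^2*(q^3 - q^2 - 2*q) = q*(q - 3)^2*(q^2 - q - 2) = q*(q - 3)^2*(q + 1)*(q - 2)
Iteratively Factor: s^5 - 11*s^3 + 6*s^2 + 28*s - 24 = (s - 2)*(s^4 + 2*s^3 - 7*s^2 - 8*s + 12) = (s - 2)*(s + 2)*(s^3 - 7*s + 6) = (s - 2)*(s + 2)*(s + 3)*(s^2 - 3*s + 2) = (s - 2)*(s - 1)*(s + 2)*(s + 3)*(s - 2)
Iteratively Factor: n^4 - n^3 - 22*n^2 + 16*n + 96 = (n + 2)*(n^3 - 3*n^2 - 16*n + 48) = (n - 3)*(n + 2)*(n^2 - 16) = (n - 3)*(n + 2)*(n + 4)*(n - 4)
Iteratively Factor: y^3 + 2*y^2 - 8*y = (y - 2)*(y^2 + 4*y) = y*(y - 2)*(y + 4)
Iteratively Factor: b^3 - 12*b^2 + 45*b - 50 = (b - 2)*(b^2 - 10*b + 25) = (b - 5)*(b - 2)*(b - 5)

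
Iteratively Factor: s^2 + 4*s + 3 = (s + 1)*(s + 3)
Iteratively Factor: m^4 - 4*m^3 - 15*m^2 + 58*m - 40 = (m - 1)*(m^3 - 3*m^2 - 18*m + 40) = (m - 2)*(m - 1)*(m^2 - m - 20) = (m - 2)*(m - 1)*(m + 4)*(m - 5)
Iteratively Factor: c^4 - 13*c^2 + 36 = (c - 2)*(c^3 + 2*c^2 - 9*c - 18) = (c - 2)*(c + 3)*(c^2 - c - 6) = (c - 2)*(c + 2)*(c + 3)*(c - 3)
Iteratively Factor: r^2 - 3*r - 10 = (r - 5)*(r + 2)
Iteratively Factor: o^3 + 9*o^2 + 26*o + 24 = (o + 2)*(o^2 + 7*o + 12) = (o + 2)*(o + 3)*(o + 4)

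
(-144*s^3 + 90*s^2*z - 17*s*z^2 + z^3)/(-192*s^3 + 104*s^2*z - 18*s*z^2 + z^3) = (-3*s + z)/(-4*s + z)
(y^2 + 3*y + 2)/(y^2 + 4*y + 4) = (y + 1)/(y + 2)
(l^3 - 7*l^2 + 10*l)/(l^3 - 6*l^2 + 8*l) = (l - 5)/(l - 4)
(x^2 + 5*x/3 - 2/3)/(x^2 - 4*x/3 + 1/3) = (x + 2)/(x - 1)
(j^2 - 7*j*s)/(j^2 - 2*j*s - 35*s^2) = j/(j + 5*s)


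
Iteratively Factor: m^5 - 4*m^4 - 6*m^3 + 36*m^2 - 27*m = (m)*(m^4 - 4*m^3 - 6*m^2 + 36*m - 27) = m*(m - 1)*(m^3 - 3*m^2 - 9*m + 27) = m*(m - 3)*(m - 1)*(m^2 - 9) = m*(m - 3)^2*(m - 1)*(m + 3)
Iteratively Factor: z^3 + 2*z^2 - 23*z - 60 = (z + 3)*(z^2 - z - 20) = (z + 3)*(z + 4)*(z - 5)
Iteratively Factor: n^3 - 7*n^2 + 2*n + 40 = (n - 4)*(n^2 - 3*n - 10) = (n - 5)*(n - 4)*(n + 2)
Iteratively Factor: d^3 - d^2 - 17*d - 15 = (d - 5)*(d^2 + 4*d + 3) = (d - 5)*(d + 1)*(d + 3)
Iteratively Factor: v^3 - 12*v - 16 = (v + 2)*(v^2 - 2*v - 8) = (v - 4)*(v + 2)*(v + 2)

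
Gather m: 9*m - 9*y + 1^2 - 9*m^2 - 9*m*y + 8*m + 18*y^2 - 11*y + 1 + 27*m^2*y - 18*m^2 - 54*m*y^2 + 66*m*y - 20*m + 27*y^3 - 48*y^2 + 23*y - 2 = m^2*(27*y - 27) + m*(-54*y^2 + 57*y - 3) + 27*y^3 - 30*y^2 + 3*y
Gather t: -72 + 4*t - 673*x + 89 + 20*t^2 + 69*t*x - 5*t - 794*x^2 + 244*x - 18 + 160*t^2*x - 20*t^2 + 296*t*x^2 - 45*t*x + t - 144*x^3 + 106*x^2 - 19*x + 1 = 160*t^2*x + t*(296*x^2 + 24*x) - 144*x^3 - 688*x^2 - 448*x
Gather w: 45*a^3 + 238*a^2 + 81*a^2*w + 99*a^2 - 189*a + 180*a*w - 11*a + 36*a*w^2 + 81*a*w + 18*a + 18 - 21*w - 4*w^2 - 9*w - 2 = 45*a^3 + 337*a^2 - 182*a + w^2*(36*a - 4) + w*(81*a^2 + 261*a - 30) + 16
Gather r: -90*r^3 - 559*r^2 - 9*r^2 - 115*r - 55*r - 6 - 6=-90*r^3 - 568*r^2 - 170*r - 12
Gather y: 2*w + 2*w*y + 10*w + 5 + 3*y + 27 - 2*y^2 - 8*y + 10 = 12*w - 2*y^2 + y*(2*w - 5) + 42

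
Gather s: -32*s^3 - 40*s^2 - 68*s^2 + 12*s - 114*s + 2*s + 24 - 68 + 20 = -32*s^3 - 108*s^2 - 100*s - 24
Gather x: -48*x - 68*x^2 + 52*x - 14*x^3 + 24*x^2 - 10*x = -14*x^3 - 44*x^2 - 6*x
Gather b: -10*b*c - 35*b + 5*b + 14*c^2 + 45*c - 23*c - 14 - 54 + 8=b*(-10*c - 30) + 14*c^2 + 22*c - 60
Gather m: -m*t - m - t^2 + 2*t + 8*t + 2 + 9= m*(-t - 1) - t^2 + 10*t + 11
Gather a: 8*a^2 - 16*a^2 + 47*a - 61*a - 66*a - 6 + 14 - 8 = -8*a^2 - 80*a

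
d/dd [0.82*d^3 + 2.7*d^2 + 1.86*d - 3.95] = 2.46*d^2 + 5.4*d + 1.86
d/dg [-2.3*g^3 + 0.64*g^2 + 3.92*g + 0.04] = -6.9*g^2 + 1.28*g + 3.92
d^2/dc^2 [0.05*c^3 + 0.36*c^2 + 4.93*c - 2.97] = 0.3*c + 0.72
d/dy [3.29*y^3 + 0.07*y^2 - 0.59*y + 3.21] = 9.87*y^2 + 0.14*y - 0.59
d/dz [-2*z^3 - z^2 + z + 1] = -6*z^2 - 2*z + 1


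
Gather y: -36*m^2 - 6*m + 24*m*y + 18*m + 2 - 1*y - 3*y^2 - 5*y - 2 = -36*m^2 + 12*m - 3*y^2 + y*(24*m - 6)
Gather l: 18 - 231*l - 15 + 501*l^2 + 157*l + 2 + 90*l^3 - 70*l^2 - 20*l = 90*l^3 + 431*l^2 - 94*l + 5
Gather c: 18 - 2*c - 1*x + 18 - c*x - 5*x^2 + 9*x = c*(-x - 2) - 5*x^2 + 8*x + 36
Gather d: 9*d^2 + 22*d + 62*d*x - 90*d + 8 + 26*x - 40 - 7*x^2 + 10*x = 9*d^2 + d*(62*x - 68) - 7*x^2 + 36*x - 32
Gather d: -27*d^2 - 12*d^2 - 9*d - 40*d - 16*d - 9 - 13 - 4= -39*d^2 - 65*d - 26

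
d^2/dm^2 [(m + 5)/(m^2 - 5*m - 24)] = 2*(-3*m*(-m^2 + 5*m + 24) - (m + 5)*(2*m - 5)^2)/(-m^2 + 5*m + 24)^3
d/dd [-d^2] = -2*d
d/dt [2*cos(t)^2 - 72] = -2*sin(2*t)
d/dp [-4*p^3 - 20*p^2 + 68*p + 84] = -12*p^2 - 40*p + 68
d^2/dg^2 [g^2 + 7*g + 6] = 2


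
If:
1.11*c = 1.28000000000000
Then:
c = 1.15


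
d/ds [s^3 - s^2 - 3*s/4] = 3*s^2 - 2*s - 3/4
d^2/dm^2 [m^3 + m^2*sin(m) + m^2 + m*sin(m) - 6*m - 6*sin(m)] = -m^2*sin(m) - m*sin(m) + 4*m*cos(m) + 6*m + 8*sin(m) + 2*cos(m) + 2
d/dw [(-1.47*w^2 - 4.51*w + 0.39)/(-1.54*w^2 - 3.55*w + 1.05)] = (-1.7269*w^2 - 1.8858*w - 3.351)/(2.3716*w^4 + 10.934*w^3 + 9.3685*w^2 - 7.455*w + 1.1025)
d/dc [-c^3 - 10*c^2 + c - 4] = -3*c^2 - 20*c + 1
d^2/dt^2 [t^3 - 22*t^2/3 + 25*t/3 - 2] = 6*t - 44/3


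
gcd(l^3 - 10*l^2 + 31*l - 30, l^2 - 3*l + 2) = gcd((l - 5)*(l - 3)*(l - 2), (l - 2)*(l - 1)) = l - 2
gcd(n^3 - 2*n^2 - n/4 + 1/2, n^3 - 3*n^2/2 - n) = n^2 - 3*n/2 - 1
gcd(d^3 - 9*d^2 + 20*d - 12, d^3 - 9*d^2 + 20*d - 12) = d^3 - 9*d^2 + 20*d - 12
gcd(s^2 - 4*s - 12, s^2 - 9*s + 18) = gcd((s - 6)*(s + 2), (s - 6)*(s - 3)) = s - 6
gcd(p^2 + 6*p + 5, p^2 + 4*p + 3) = p + 1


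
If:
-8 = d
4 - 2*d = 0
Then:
No Solution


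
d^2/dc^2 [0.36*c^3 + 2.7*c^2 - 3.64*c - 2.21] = 2.16*c + 5.4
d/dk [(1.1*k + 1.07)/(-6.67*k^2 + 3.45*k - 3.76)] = (7.337*k^2 + 14.2738*k - 7.8275)/(44.4889*k^4 - 46.023*k^3 + 62.0609*k^2 - 25.944*k + 14.1376)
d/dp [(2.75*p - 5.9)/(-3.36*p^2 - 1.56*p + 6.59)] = (9.24*p^2 - 39.648*p + 8.9185)/(11.2896*p^4 + 10.4832*p^3 - 41.8512*p^2 - 20.5608*p + 43.4281)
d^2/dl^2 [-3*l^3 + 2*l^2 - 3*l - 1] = 4 - 18*l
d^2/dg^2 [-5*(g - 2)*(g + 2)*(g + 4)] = -30*g - 40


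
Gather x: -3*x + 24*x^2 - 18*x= 24*x^2 - 21*x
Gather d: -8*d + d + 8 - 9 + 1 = -7*d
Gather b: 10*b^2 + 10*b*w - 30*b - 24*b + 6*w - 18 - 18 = 10*b^2 + b*(10*w - 54) + 6*w - 36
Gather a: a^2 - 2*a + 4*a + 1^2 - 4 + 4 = a^2 + 2*a + 1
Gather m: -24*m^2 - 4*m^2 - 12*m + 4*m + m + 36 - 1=-28*m^2 - 7*m + 35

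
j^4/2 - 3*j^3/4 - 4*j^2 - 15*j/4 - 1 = (j/2 + 1/4)*(j - 4)*(j + 1)^2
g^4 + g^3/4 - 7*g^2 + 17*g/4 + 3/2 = (g - 2)*(g - 1)*(g + 1/4)*(g + 3)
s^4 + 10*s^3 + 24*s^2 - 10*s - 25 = (s - 1)*(s + 1)*(s + 5)^2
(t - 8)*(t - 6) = t^2 - 14*t + 48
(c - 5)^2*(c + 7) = c^3 - 3*c^2 - 45*c + 175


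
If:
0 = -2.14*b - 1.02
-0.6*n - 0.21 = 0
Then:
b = -0.48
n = -0.35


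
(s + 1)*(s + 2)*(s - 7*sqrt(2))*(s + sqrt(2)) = s^4 - 6*sqrt(2)*s^3 + 3*s^3 - 18*sqrt(2)*s^2 - 12*s^2 - 42*s - 12*sqrt(2)*s - 28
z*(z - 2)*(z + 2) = z^3 - 4*z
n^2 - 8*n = n*(n - 8)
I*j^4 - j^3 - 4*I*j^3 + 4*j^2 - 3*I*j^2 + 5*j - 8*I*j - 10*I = (j - 5)*(j + 1)*(j + 2*I)*(I*j + 1)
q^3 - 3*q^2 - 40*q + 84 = (q - 7)*(q - 2)*(q + 6)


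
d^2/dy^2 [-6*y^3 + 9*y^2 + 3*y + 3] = 18 - 36*y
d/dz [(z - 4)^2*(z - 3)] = (z - 4)*(3*z - 10)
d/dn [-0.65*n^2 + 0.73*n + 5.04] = 0.73 - 1.3*n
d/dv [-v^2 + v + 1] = 1 - 2*v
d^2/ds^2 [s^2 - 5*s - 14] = 2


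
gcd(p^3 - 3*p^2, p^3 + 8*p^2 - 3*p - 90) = p - 3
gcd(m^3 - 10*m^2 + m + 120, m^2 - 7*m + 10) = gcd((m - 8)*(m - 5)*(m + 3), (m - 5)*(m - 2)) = m - 5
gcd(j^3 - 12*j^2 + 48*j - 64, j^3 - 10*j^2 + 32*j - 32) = j^2 - 8*j + 16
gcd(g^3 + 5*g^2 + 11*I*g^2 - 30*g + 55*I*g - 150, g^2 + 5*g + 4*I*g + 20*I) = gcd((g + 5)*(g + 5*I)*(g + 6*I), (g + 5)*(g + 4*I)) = g + 5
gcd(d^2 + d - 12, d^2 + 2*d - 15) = d - 3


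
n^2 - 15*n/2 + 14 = (n - 4)*(n - 7/2)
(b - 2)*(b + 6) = b^2 + 4*b - 12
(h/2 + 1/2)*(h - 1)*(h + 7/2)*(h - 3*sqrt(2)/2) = h^4/2 - 3*sqrt(2)*h^3/4 + 7*h^3/4 - 21*sqrt(2)*h^2/8 - h^2/2 - 7*h/4 + 3*sqrt(2)*h/4 + 21*sqrt(2)/8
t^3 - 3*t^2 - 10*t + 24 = (t - 4)*(t - 2)*(t + 3)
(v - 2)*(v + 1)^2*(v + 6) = v^4 + 6*v^3 - 3*v^2 - 20*v - 12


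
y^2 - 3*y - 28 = (y - 7)*(y + 4)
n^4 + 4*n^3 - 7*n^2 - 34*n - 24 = (n - 3)*(n + 1)*(n + 2)*(n + 4)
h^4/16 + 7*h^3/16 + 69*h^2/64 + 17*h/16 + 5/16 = (h/4 + 1/2)^2*(h + 1/2)*(h + 5/2)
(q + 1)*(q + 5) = q^2 + 6*q + 5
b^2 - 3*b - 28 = (b - 7)*(b + 4)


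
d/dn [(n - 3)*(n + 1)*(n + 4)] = 3*n^2 + 4*n - 11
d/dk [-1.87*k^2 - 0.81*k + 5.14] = -3.74*k - 0.81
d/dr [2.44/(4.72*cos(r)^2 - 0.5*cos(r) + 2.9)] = (23.0336*cos(r) - 1.22)*sin(r)/(4.72*cos(r)^2 - 0.5*cos(r) + 2.9)^2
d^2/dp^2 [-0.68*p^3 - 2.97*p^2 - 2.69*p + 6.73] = -4.08*p - 5.94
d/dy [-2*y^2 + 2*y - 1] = 2 - 4*y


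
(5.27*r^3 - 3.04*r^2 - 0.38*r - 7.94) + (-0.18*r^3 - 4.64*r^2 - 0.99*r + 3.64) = 5.09*r^3 - 7.68*r^2 - 1.37*r - 4.3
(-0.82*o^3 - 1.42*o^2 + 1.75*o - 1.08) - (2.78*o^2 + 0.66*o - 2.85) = -0.82*o^3 - 4.2*o^2 + 1.09*o + 1.77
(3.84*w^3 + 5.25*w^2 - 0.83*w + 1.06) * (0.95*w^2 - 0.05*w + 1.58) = 3.648*w^5 + 4.7955*w^4 + 5.0162*w^3 + 9.3435*w^2 - 1.3644*w + 1.6748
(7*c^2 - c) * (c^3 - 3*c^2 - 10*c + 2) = 7*c^5 - 22*c^4 - 67*c^3 + 24*c^2 - 2*c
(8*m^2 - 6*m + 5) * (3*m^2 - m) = 24*m^4 - 26*m^3 + 21*m^2 - 5*m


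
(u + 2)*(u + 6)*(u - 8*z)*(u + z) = u^4 - 7*u^3*z + 8*u^3 - 8*u^2*z^2 - 56*u^2*z + 12*u^2 - 64*u*z^2 - 84*u*z - 96*z^2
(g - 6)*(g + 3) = g^2 - 3*g - 18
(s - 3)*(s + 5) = s^2 + 2*s - 15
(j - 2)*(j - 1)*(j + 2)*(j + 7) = j^4 + 6*j^3 - 11*j^2 - 24*j + 28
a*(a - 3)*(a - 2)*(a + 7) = a^4 + 2*a^3 - 29*a^2 + 42*a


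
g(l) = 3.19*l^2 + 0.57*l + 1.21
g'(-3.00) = -18.57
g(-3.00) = 28.21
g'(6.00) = 38.85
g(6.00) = 119.47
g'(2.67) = 17.60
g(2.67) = 25.47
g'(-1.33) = -7.92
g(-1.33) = 6.09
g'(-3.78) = -23.55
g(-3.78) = 44.64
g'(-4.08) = -25.46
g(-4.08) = 51.99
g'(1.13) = 7.78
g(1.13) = 5.93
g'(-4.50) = -28.14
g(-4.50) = 63.24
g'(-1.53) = -9.19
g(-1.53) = 7.81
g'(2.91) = 19.14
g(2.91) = 29.88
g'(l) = 6.38*l + 0.57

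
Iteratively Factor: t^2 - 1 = (t - 1)*(t + 1)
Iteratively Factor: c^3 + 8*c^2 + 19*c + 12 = (c + 1)*(c^2 + 7*c + 12) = (c + 1)*(c + 3)*(c + 4)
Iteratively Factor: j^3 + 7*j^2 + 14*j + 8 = (j + 4)*(j^2 + 3*j + 2) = (j + 2)*(j + 4)*(j + 1)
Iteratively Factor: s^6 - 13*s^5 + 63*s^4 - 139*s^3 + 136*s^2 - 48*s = (s - 1)*(s^5 - 12*s^4 + 51*s^3 - 88*s^2 + 48*s) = (s - 3)*(s - 1)*(s^4 - 9*s^3 + 24*s^2 - 16*s) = (s - 3)*(s - 1)^2*(s^3 - 8*s^2 + 16*s) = s*(s - 3)*(s - 1)^2*(s^2 - 8*s + 16) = s*(s - 4)*(s - 3)*(s - 1)^2*(s - 4)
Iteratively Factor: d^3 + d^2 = (d + 1)*(d^2) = d*(d + 1)*(d)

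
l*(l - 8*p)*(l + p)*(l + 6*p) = l^4 - l^3*p - 50*l^2*p^2 - 48*l*p^3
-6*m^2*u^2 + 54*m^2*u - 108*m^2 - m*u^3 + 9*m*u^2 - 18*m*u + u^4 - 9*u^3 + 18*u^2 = (-3*m + u)*(2*m + u)*(u - 6)*(u - 3)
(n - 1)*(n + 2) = n^2 + n - 2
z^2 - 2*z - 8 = (z - 4)*(z + 2)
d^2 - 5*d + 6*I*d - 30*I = (d - 5)*(d + 6*I)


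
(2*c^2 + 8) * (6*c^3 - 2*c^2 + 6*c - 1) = 12*c^5 - 4*c^4 + 60*c^3 - 18*c^2 + 48*c - 8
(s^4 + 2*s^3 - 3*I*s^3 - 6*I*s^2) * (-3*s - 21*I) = -3*s^5 - 6*s^4 - 12*I*s^4 - 63*s^3 - 24*I*s^3 - 126*s^2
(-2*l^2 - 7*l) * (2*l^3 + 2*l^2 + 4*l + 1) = -4*l^5 - 18*l^4 - 22*l^3 - 30*l^2 - 7*l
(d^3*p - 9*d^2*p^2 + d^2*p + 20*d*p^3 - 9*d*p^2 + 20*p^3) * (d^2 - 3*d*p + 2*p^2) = d^5*p - 12*d^4*p^2 + d^4*p + 49*d^3*p^3 - 12*d^3*p^2 - 78*d^2*p^4 + 49*d^2*p^3 + 40*d*p^5 - 78*d*p^4 + 40*p^5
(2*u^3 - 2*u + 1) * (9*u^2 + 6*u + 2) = 18*u^5 + 12*u^4 - 14*u^3 - 3*u^2 + 2*u + 2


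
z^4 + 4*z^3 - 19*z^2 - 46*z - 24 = (z - 4)*(z + 1)^2*(z + 6)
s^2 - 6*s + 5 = (s - 5)*(s - 1)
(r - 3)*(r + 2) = r^2 - r - 6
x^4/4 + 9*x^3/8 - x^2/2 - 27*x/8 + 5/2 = (x/4 + 1)*(x - 1)^2*(x + 5/2)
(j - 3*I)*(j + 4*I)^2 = j^3 + 5*I*j^2 + 8*j + 48*I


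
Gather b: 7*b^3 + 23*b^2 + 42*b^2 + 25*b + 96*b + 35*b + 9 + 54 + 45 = 7*b^3 + 65*b^2 + 156*b + 108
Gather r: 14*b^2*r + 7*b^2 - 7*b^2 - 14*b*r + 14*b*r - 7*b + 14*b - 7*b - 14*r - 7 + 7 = r*(14*b^2 - 14)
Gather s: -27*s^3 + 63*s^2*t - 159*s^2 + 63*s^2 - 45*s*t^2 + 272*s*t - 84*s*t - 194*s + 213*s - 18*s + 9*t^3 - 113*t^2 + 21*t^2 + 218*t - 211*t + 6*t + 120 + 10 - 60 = -27*s^3 + s^2*(63*t - 96) + s*(-45*t^2 + 188*t + 1) + 9*t^3 - 92*t^2 + 13*t + 70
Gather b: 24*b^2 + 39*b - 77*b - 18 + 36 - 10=24*b^2 - 38*b + 8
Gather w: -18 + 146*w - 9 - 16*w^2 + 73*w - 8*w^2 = -24*w^2 + 219*w - 27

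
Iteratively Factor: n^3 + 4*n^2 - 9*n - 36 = (n + 3)*(n^2 + n - 12) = (n - 3)*(n + 3)*(n + 4)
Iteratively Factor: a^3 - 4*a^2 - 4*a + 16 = (a - 2)*(a^2 - 2*a - 8) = (a - 4)*(a - 2)*(a + 2)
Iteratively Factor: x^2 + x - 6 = (x + 3)*(x - 2)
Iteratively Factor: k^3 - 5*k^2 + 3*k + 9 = (k + 1)*(k^2 - 6*k + 9) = (k - 3)*(k + 1)*(k - 3)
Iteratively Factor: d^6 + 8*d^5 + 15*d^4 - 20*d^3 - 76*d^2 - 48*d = (d - 2)*(d^5 + 10*d^4 + 35*d^3 + 50*d^2 + 24*d) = (d - 2)*(d + 4)*(d^4 + 6*d^3 + 11*d^2 + 6*d) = d*(d - 2)*(d + 4)*(d^3 + 6*d^2 + 11*d + 6) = d*(d - 2)*(d + 1)*(d + 4)*(d^2 + 5*d + 6) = d*(d - 2)*(d + 1)*(d + 3)*(d + 4)*(d + 2)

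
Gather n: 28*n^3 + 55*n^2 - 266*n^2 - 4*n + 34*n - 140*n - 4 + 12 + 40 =28*n^3 - 211*n^2 - 110*n + 48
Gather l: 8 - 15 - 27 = -34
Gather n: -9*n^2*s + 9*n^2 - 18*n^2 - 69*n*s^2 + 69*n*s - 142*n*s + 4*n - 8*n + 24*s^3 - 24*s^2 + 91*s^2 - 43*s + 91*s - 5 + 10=n^2*(-9*s - 9) + n*(-69*s^2 - 73*s - 4) + 24*s^3 + 67*s^2 + 48*s + 5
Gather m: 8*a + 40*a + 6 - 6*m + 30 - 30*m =48*a - 36*m + 36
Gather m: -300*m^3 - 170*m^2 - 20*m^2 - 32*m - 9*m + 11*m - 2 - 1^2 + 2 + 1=-300*m^3 - 190*m^2 - 30*m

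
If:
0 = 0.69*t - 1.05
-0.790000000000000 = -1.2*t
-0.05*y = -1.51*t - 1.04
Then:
No Solution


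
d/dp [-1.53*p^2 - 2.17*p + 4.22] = -3.06*p - 2.17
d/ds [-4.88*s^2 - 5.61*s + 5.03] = -9.76*s - 5.61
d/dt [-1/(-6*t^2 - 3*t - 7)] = 3*(-4*t - 1)/(6*t^2 + 3*t + 7)^2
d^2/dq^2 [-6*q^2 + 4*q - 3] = -12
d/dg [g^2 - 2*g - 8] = 2*g - 2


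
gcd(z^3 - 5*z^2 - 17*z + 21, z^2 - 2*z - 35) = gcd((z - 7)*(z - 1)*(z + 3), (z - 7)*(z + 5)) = z - 7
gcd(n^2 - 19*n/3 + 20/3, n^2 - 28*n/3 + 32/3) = n - 4/3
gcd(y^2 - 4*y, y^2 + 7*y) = y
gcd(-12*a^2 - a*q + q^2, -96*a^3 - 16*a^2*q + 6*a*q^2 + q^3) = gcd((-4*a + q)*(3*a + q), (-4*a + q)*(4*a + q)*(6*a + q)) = -4*a + q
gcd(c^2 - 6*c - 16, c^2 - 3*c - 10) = c + 2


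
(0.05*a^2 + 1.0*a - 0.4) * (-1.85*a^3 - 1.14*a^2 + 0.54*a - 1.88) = -0.0925*a^5 - 1.907*a^4 - 0.373*a^3 + 0.902*a^2 - 2.096*a + 0.752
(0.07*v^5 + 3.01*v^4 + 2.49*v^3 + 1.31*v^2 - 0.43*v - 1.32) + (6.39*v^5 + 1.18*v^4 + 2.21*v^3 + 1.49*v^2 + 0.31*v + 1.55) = 6.46*v^5 + 4.19*v^4 + 4.7*v^3 + 2.8*v^2 - 0.12*v + 0.23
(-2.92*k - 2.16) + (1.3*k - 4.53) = -1.62*k - 6.69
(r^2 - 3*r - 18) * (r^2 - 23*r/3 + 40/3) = r^4 - 32*r^3/3 + 55*r^2/3 + 98*r - 240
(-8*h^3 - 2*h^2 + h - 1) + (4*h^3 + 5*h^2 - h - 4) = -4*h^3 + 3*h^2 - 5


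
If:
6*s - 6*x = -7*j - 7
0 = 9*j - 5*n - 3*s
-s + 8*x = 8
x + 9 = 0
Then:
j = 419/7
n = 5451/35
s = -80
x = -9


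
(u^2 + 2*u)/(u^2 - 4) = u/(u - 2)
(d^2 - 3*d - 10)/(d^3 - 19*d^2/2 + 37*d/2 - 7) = 2*(d^2 - 3*d - 10)/(2*d^3 - 19*d^2 + 37*d - 14)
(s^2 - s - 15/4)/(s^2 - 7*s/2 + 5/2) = (s + 3/2)/(s - 1)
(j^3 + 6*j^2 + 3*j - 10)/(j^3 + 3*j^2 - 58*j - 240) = (j^2 + j - 2)/(j^2 - 2*j - 48)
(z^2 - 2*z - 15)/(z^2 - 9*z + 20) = (z + 3)/(z - 4)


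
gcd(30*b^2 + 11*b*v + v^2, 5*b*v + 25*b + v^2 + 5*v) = 5*b + v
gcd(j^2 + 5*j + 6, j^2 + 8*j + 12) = j + 2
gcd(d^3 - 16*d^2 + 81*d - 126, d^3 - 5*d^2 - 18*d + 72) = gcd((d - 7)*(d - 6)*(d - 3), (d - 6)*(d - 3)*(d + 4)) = d^2 - 9*d + 18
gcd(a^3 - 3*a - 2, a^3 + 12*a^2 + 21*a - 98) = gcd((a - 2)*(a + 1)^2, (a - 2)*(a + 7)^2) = a - 2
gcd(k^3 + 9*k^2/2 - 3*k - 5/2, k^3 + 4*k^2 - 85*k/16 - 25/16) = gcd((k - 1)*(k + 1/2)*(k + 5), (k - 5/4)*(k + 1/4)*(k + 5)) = k + 5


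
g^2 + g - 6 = (g - 2)*(g + 3)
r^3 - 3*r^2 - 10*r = r*(r - 5)*(r + 2)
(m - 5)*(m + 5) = m^2 - 25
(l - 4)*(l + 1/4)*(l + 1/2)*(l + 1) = l^4 - 9*l^3/4 - 49*l^2/8 - 27*l/8 - 1/2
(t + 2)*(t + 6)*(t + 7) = t^3 + 15*t^2 + 68*t + 84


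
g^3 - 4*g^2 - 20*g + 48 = (g - 6)*(g - 2)*(g + 4)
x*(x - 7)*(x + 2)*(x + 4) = x^4 - x^3 - 34*x^2 - 56*x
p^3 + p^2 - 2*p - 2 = (p + 1)*(p - sqrt(2))*(p + sqrt(2))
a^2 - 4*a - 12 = (a - 6)*(a + 2)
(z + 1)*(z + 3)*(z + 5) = z^3 + 9*z^2 + 23*z + 15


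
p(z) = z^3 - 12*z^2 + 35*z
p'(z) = 3*z^2 - 24*z + 35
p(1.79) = 29.94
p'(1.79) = 1.65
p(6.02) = -6.02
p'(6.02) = -0.76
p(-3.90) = -378.34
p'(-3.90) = 174.23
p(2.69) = 26.78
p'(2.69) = -7.85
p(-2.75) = -207.80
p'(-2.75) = 123.69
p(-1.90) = -116.68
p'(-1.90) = 91.43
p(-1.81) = -108.59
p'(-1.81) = 88.27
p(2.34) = 29.01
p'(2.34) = -4.73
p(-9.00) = -2016.00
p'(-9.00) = 494.00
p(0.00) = 0.00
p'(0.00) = 35.00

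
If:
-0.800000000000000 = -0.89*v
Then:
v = 0.90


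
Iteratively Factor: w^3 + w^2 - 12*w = (w - 3)*(w^2 + 4*w) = (w - 3)*(w + 4)*(w)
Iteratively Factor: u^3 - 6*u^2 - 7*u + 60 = (u + 3)*(u^2 - 9*u + 20) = (u - 5)*(u + 3)*(u - 4)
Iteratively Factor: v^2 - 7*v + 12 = (v - 3)*(v - 4)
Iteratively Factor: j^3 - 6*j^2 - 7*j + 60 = (j - 5)*(j^2 - j - 12) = (j - 5)*(j + 3)*(j - 4)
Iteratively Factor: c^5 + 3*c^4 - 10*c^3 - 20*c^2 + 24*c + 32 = (c - 2)*(c^4 + 5*c^3 - 20*c - 16) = (c - 2)*(c + 2)*(c^3 + 3*c^2 - 6*c - 8) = (c - 2)^2*(c + 2)*(c^2 + 5*c + 4) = (c - 2)^2*(c + 2)*(c + 4)*(c + 1)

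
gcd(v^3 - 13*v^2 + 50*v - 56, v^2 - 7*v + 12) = v - 4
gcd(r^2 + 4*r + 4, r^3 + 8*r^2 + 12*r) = r + 2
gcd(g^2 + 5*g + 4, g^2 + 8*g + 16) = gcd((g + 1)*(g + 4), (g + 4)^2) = g + 4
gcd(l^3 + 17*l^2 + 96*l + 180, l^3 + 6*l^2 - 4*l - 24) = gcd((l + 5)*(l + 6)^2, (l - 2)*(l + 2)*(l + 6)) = l + 6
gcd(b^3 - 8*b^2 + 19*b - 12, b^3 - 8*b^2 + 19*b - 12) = b^3 - 8*b^2 + 19*b - 12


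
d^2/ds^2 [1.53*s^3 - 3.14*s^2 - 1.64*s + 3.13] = 9.18*s - 6.28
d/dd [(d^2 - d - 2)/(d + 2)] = d*(d + 4)/(d^2 + 4*d + 4)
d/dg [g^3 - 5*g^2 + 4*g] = 3*g^2 - 10*g + 4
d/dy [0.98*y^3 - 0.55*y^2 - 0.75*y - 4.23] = 2.94*y^2 - 1.1*y - 0.75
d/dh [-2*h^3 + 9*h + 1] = 9 - 6*h^2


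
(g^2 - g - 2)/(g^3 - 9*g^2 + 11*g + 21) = (g - 2)/(g^2 - 10*g + 21)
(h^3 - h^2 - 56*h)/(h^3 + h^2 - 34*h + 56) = h*(h - 8)/(h^2 - 6*h + 8)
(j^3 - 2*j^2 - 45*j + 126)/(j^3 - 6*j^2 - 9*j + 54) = (j + 7)/(j + 3)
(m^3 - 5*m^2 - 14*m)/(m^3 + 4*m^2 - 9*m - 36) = m*(m^2 - 5*m - 14)/(m^3 + 4*m^2 - 9*m - 36)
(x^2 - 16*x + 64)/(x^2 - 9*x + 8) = (x - 8)/(x - 1)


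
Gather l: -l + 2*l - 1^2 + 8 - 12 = l - 5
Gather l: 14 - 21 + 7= 0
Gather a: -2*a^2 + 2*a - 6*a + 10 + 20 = -2*a^2 - 4*a + 30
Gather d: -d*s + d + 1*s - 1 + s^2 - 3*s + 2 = d*(1 - s) + s^2 - 2*s + 1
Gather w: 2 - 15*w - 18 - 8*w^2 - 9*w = -8*w^2 - 24*w - 16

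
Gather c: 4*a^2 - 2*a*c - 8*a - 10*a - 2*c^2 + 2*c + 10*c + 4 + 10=4*a^2 - 18*a - 2*c^2 + c*(12 - 2*a) + 14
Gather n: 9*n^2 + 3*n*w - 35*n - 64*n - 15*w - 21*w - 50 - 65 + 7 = 9*n^2 + n*(3*w - 99) - 36*w - 108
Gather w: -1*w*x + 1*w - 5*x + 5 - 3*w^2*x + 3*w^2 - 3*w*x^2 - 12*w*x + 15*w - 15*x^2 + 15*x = w^2*(3 - 3*x) + w*(-3*x^2 - 13*x + 16) - 15*x^2 + 10*x + 5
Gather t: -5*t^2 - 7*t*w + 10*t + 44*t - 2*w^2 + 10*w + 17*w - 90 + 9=-5*t^2 + t*(54 - 7*w) - 2*w^2 + 27*w - 81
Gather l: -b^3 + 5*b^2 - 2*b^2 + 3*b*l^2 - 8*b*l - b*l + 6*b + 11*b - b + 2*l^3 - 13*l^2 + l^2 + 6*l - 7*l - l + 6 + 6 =-b^3 + 3*b^2 + 16*b + 2*l^3 + l^2*(3*b - 12) + l*(-9*b - 2) + 12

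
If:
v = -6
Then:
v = -6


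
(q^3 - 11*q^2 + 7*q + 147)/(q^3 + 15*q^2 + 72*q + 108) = (q^2 - 14*q + 49)/(q^2 + 12*q + 36)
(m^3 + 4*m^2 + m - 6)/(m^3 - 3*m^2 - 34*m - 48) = (m - 1)/(m - 8)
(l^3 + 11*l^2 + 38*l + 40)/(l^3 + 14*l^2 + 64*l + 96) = (l^2 + 7*l + 10)/(l^2 + 10*l + 24)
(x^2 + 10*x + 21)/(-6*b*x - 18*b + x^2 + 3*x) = (x + 7)/(-6*b + x)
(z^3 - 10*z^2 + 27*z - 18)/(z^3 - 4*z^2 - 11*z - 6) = (z^2 - 4*z + 3)/(z^2 + 2*z + 1)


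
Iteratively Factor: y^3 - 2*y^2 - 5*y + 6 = (y - 1)*(y^2 - y - 6) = (y - 3)*(y - 1)*(y + 2)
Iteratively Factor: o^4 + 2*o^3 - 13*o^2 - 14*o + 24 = (o + 2)*(o^3 - 13*o + 12) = (o - 3)*(o + 2)*(o^2 + 3*o - 4) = (o - 3)*(o - 1)*(o + 2)*(o + 4)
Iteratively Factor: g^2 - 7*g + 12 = (g - 3)*(g - 4)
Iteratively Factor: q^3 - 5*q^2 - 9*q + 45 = (q - 5)*(q^2 - 9) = (q - 5)*(q + 3)*(q - 3)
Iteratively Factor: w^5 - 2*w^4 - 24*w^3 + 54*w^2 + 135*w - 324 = (w + 3)*(w^4 - 5*w^3 - 9*w^2 + 81*w - 108) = (w - 3)*(w + 3)*(w^3 - 2*w^2 - 15*w + 36) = (w - 3)*(w + 3)*(w + 4)*(w^2 - 6*w + 9) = (w - 3)^2*(w + 3)*(w + 4)*(w - 3)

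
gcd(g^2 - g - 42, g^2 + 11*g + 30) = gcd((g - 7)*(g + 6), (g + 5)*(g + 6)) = g + 6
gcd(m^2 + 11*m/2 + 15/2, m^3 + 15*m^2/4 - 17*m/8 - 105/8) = m^2 + 11*m/2 + 15/2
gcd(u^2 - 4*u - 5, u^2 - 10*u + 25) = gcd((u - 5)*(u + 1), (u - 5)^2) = u - 5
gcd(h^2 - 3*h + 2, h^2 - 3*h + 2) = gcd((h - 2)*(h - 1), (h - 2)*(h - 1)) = h^2 - 3*h + 2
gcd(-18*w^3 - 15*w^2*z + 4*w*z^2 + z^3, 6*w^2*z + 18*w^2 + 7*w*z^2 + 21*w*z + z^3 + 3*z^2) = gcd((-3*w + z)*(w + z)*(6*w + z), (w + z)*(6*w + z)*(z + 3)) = 6*w^2 + 7*w*z + z^2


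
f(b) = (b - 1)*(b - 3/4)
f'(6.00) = 10.25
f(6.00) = 26.25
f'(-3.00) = -7.75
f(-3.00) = 15.00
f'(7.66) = 13.57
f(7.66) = 46.02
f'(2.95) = 4.15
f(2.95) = 4.29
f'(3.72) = 5.69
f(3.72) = 8.08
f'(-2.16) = -6.07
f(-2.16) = 9.20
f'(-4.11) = -9.97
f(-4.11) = 24.83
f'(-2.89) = -7.53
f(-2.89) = 14.16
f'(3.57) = 5.39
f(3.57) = 7.25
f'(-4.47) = -10.69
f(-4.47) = 28.55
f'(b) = 2*b - 7/4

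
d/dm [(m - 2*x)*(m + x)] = 2*m - x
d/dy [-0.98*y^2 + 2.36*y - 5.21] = 2.36 - 1.96*y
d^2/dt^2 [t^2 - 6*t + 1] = 2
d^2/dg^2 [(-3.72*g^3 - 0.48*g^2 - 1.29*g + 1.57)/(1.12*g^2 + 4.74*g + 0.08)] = (-7.105427357601e-15*g^5 - 2.8421709430404e-14*g^4 - 164.632224*g^3 + 3.61075200000002*g^2 + 50.559552*g + 71.239112)/(1.404928*g^6 + 17.837568*g^5 + 75.792192*g^4 + 109.044648*g^3 + 5.413728*g^2 + 0.091008*g + 0.000512)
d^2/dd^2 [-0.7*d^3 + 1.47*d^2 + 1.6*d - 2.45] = 2.94 - 4.2*d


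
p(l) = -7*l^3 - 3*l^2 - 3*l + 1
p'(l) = -21*l^2 - 6*l - 3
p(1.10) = -15.25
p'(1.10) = -35.01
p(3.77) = -428.03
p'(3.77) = -324.09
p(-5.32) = 986.03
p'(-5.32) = -565.43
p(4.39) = -662.22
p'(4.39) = -434.05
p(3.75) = -421.58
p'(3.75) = -320.81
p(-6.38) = 1715.89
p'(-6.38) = -819.51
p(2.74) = -173.74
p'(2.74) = -177.10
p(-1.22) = 12.91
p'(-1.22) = -26.94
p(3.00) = -224.00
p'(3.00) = -210.00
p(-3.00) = 172.00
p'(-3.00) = -174.00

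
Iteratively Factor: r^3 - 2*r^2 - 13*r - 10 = (r - 5)*(r^2 + 3*r + 2) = (r - 5)*(r + 2)*(r + 1)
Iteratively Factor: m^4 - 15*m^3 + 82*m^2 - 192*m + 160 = (m - 4)*(m^3 - 11*m^2 + 38*m - 40) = (m - 4)*(m - 2)*(m^2 - 9*m + 20) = (m - 5)*(m - 4)*(m - 2)*(m - 4)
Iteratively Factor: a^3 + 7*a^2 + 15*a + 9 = (a + 3)*(a^2 + 4*a + 3) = (a + 3)^2*(a + 1)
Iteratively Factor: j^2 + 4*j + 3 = (j + 1)*(j + 3)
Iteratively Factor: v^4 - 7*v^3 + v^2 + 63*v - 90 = (v - 5)*(v^3 - 2*v^2 - 9*v + 18) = (v - 5)*(v + 3)*(v^2 - 5*v + 6) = (v - 5)*(v - 3)*(v + 3)*(v - 2)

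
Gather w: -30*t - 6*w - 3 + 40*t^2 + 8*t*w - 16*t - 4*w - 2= 40*t^2 - 46*t + w*(8*t - 10) - 5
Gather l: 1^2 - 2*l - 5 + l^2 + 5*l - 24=l^2 + 3*l - 28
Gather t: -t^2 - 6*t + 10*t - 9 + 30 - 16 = -t^2 + 4*t + 5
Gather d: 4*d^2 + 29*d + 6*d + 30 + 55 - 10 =4*d^2 + 35*d + 75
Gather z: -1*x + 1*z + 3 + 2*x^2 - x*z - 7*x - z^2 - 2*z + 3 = 2*x^2 - 8*x - z^2 + z*(-x - 1) + 6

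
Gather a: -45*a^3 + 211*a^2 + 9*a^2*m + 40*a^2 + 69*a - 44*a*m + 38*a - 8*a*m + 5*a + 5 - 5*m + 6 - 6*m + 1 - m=-45*a^3 + a^2*(9*m + 251) + a*(112 - 52*m) - 12*m + 12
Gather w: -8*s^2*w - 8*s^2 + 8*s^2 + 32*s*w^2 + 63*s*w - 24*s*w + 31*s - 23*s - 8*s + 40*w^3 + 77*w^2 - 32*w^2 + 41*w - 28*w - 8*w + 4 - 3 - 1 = 40*w^3 + w^2*(32*s + 45) + w*(-8*s^2 + 39*s + 5)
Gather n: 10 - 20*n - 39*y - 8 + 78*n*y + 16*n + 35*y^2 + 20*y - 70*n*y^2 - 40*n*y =n*(-70*y^2 + 38*y - 4) + 35*y^2 - 19*y + 2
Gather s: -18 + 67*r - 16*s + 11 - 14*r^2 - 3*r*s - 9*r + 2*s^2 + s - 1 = -14*r^2 + 58*r + 2*s^2 + s*(-3*r - 15) - 8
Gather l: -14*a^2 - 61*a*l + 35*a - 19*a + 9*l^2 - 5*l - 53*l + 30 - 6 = -14*a^2 + 16*a + 9*l^2 + l*(-61*a - 58) + 24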